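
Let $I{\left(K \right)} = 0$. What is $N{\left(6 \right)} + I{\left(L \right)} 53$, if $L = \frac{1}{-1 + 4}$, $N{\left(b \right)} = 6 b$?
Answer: $36$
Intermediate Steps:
$L = \frac{1}{3} \approx 0.33333$
$N{\left(6 \right)} + I{\left(L \right)} 53 = 6 \cdot 6 + 0 \cdot 53 = 36 + 0 = 36$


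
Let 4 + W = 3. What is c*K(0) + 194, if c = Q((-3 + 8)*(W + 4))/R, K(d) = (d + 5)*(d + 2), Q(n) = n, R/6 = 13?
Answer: 2547/13 ≈ 195.92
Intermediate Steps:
R = 78 (R = 6*13 = 78)
W = -1 (W = -4 + 3 = -1)
K(d) = (2 + d)*(5 + d) (K(d) = (5 + d)*(2 + d) = (2 + d)*(5 + d))
c = 5/26 (c = ((-3 + 8)*(-1 + 4))/78 = (5*3)*(1/78) = 15*(1/78) = 5/26 ≈ 0.19231)
c*K(0) + 194 = 5*(10 + 0² + 7*0)/26 + 194 = 5*(10 + 0 + 0)/26 + 194 = (5/26)*10 + 194 = 25/13 + 194 = 2547/13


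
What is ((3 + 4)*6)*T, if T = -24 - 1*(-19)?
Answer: -210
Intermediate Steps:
T = -5 (T = -24 + 19 = -5)
((3 + 4)*6)*T = ((3 + 4)*6)*(-5) = (7*6)*(-5) = 42*(-5) = -210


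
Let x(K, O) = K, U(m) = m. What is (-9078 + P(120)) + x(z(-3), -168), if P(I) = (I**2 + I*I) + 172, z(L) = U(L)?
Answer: 19891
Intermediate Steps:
z(L) = L
P(I) = 172 + 2*I**2 (P(I) = (I**2 + I**2) + 172 = 2*I**2 + 172 = 172 + 2*I**2)
(-9078 + P(120)) + x(z(-3), -168) = (-9078 + (172 + 2*120**2)) - 3 = (-9078 + (172 + 2*14400)) - 3 = (-9078 + (172 + 28800)) - 3 = (-9078 + 28972) - 3 = 19894 - 3 = 19891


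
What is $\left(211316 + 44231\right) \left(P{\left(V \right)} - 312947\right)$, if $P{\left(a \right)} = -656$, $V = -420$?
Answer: $-80140305841$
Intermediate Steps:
$\left(211316 + 44231\right) \left(P{\left(V \right)} - 312947\right) = \left(211316 + 44231\right) \left(-656 - 312947\right) = 255547 \left(-313603\right) = -80140305841$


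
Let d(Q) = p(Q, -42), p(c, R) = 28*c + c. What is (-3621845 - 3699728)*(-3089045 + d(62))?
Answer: 22603504279531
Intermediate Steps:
p(c, R) = 29*c
d(Q) = 29*Q
(-3621845 - 3699728)*(-3089045 + d(62)) = (-3621845 - 3699728)*(-3089045 + 29*62) = -7321573*(-3089045 + 1798) = -7321573*(-3087247) = 22603504279531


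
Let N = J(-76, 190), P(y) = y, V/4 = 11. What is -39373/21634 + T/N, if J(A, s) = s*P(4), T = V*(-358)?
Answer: -46337781/2055230 ≈ -22.546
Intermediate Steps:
V = 44 (V = 4*11 = 44)
T = -15752 (T = 44*(-358) = -15752)
J(A, s) = 4*s (J(A, s) = s*4 = 4*s)
N = 760 (N = 4*190 = 760)
-39373/21634 + T/N = -39373/21634 - 15752/760 = -39373*1/21634 - 15752*1/760 = -39373/21634 - 1969/95 = -46337781/2055230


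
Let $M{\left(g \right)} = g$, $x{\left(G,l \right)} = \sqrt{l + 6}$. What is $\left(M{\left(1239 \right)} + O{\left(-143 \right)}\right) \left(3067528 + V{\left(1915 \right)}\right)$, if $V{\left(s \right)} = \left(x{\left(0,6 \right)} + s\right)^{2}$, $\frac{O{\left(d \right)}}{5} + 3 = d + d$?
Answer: $-1387361590 - 1577960 \sqrt{3} \approx -1.3901 \cdot 10^{9}$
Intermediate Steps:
$O{\left(d \right)} = -15 + 10 d$ ($O{\left(d \right)} = -15 + 5 \left(d + d\right) = -15 + 5 \cdot 2 d = -15 + 10 d$)
$x{\left(G,l \right)} = \sqrt{6 + l}$
$V{\left(s \right)} = \left(s + 2 \sqrt{3}\right)^{2}$ ($V{\left(s \right)} = \left(\sqrt{6 + 6} + s\right)^{2} = \left(\sqrt{12} + s\right)^{2} = \left(2 \sqrt{3} + s\right)^{2} = \left(s + 2 \sqrt{3}\right)^{2}$)
$\left(M{\left(1239 \right)} + O{\left(-143 \right)}\right) \left(3067528 + V{\left(1915 \right)}\right) = \left(1239 + \left(-15 + 10 \left(-143\right)\right)\right) \left(3067528 + \left(1915 + 2 \sqrt{3}\right)^{2}\right) = \left(1239 - 1445\right) \left(3067528 + \left(1915 + 2 \sqrt{3}\right)^{2}\right) = - 206 \left(3067528 + \left(1915 + 2 \sqrt{3}\right)^{2}\right) = -631910768 - 206 \left(1915 + 2 \sqrt{3}\right)^{2}$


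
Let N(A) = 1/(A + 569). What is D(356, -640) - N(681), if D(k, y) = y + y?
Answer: -1600001/1250 ≈ -1280.0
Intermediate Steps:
D(k, y) = 2*y
N(A) = 1/(569 + A)
D(356, -640) - N(681) = 2*(-640) - 1/(569 + 681) = -1280 - 1/1250 = -1600001/1250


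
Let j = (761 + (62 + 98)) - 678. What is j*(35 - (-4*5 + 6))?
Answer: 11907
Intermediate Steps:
j = 243 (j = (761 + 160) - 678 = 921 - 678 = 243)
j*(35 - (-4*5 + 6)) = 243*(35 - (-4*5 + 6)) = 243*(35 - (-20 + 6)) = 243*(35 - 1*(-14)) = 243*(35 + 14) = 243*49 = 11907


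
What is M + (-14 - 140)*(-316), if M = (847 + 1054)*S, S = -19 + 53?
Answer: 113298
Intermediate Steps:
S = 34
M = 64634 (M = (847 + 1054)*34 = 1901*34 = 64634)
M + (-14 - 140)*(-316) = 64634 + (-14 - 140)*(-316) = 64634 - 154*(-316) = 64634 + 48664 = 113298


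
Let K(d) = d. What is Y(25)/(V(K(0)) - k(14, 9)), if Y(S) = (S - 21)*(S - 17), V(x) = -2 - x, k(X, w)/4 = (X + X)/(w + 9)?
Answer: -144/37 ≈ -3.8919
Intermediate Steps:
k(X, w) = 8*X/(9 + w) (k(X, w) = 4*((X + X)/(w + 9)) = 4*((2*X)/(9 + w)) = 4*(2*X/(9 + w)) = 8*X/(9 + w))
Y(S) = (-21 + S)*(-17 + S)
Y(25)/(V(K(0)) - k(14, 9)) = (357 + 25² - 38*25)/((-2 - 1*0) - 8*14/(9 + 9)) = (357 + 625 - 950)/((-2 + 0) - 8*14/18) = 32/(-2 - 8*14/18) = 32/(-2 - 1*56/9) = 32/(-2 - 56/9) = 32/(-74/9) = 32*(-9/74) = -144/37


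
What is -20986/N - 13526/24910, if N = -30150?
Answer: 5747618/37551825 ≈ 0.15306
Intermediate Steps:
-20986/N - 13526/24910 = -20986/(-30150) - 13526/24910 = -20986*(-1/30150) - 13526*1/24910 = 10493/15075 - 6763/12455 = 5747618/37551825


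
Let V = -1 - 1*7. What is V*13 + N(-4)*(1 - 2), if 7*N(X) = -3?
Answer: -725/7 ≈ -103.57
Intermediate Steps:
N(X) = -3/7 (N(X) = (1/7)*(-3) = -3/7)
V = -8 (V = -1 - 7 = -8)
V*13 + N(-4)*(1 - 2) = -8*13 - 3*(1 - 2)/7 = -104 - 3/7*(-1) = -104 + 3/7 = -725/7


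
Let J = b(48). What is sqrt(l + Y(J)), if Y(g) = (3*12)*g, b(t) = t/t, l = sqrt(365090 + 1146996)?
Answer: sqrt(36 + sqrt(1512086)) ≈ 35.576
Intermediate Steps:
l = sqrt(1512086) ≈ 1229.7
b(t) = 1
J = 1
Y(g) = 36*g
sqrt(l + Y(J)) = sqrt(sqrt(1512086) + 36*1) = sqrt(sqrt(1512086) + 36) = sqrt(36 + sqrt(1512086))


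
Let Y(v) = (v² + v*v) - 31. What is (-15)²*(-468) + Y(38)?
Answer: -102443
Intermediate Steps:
Y(v) = -31 + 2*v² (Y(v) = (v² + v²) - 31 = 2*v² - 31 = -31 + 2*v²)
(-15)²*(-468) + Y(38) = (-15)²*(-468) + (-31 + 2*38²) = 225*(-468) + (-31 + 2*1444) = -105300 + (-31 + 2888) = -105300 + 2857 = -102443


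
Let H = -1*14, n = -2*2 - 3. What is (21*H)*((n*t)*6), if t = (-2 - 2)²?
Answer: 197568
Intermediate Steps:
n = -7 (n = -4 - 3 = -7)
t = 16 (t = (-2 - 1*2)² = (-2 - 2)² = (-4)² = 16)
H = -14
(21*H)*((n*t)*6) = (21*(-14))*(-7*16*6) = -(-32928)*6 = -294*(-672) = 197568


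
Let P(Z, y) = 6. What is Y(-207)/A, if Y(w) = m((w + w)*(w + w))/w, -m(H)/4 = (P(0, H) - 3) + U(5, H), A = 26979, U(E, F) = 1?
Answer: 16/5584653 ≈ 2.8650e-6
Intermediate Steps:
m(H) = -16 (m(H) = -4*((6 - 3) + 1) = -4*(3 + 1) = -4*4 = -16)
Y(w) = -16/w
Y(-207)/A = -16/(-207)/26979 = -16*(-1/207)*(1/26979) = (16/207)*(1/26979) = 16/5584653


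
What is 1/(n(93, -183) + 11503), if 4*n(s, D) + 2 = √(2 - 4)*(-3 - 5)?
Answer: 46010/529230057 + 8*I*√2/529230057 ≈ 8.6938e-5 + 2.1378e-8*I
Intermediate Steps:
n(s, D) = -½ - 2*I*√2 (n(s, D) = -½ + (√(2 - 4)*(-3 - 5))/4 = -½ + (√(-2)*(-8))/4 = -½ + ((I*√2)*(-8))/4 = -½ + (-8*I*√2)/4 = -½ - 2*I*√2)
1/(n(93, -183) + 11503) = 1/((-½ - 2*I*√2) + 11503) = 1/(23005/2 - 2*I*√2)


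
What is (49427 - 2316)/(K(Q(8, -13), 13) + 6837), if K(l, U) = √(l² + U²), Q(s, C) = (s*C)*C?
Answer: 322097907/44916496 - 612443*√10817/44916496 ≈ 5.7529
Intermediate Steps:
Q(s, C) = s*C² (Q(s, C) = (C*s)*C = s*C²)
K(l, U) = √(U² + l²)
(49427 - 2316)/(K(Q(8, -13), 13) + 6837) = (49427 - 2316)/(√(13² + (8*(-13)²)²) + 6837) = 47111/(√(169 + (8*169)²) + 6837) = 47111/(√(169 + 1352²) + 6837) = 47111/(√(169 + 1827904) + 6837) = 47111/(√1828073 + 6837) = 47111/(13*√10817 + 6837) = 47111/(6837 + 13*√10817)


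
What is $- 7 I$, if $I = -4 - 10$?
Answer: $98$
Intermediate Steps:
$I = -14$ ($I = -4 - 10 = -14$)
$- 7 I = \left(-7\right) \left(-14\right) = 98$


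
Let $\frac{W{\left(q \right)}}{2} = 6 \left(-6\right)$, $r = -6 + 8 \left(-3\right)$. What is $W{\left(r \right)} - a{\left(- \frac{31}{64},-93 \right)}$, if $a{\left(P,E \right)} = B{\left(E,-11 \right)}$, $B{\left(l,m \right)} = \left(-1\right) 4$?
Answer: $-68$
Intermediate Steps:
$B{\left(l,m \right)} = -4$
$a{\left(P,E \right)} = -4$
$r = -30$ ($r = -6 - 24 = -30$)
$W{\left(q \right)} = -72$ ($W{\left(q \right)} = 2 \cdot 6 \left(-6\right) = 2 \left(-36\right) = -72$)
$W{\left(r \right)} - a{\left(- \frac{31}{64},-93 \right)} = -72 - -4 = -72 + 4 = -68$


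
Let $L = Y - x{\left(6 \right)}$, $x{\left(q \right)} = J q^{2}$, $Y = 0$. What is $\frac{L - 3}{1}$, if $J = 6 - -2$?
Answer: $-291$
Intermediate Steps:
$J = 8$ ($J = 6 + 2 = 8$)
$x{\left(q \right)} = 8 q^{2}$
$L = -288$ ($L = 0 - 8 \cdot 6^{2} = 0 - 8 \cdot 36 = 0 - 288 = -288$)
$\frac{L - 3}{1} = \frac{-288 - 3}{1} = 1 \left(-291\right) = -291$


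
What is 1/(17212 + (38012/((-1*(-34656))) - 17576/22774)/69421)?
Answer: 6848865375528/117882670875659365 ≈ 5.8099e-5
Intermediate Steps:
1/(17212 + (38012/((-1*(-34656))) - 17576/22774)/69421) = 1/(17212 + (38012/34656 - 17576*1/22774)*(1/69421)) = 1/(17212 + (38012*(1/34656) - 8788/11387)*(1/69421)) = 1/(17212 + (9503/8664 - 8788/11387)*(1/69421)) = 1/(17212 + (32071429/98656968)*(1/69421)) = 1/(17212 + 32071429/6848865375528) = 1/(117882670875659365/6848865375528) = 6848865375528/117882670875659365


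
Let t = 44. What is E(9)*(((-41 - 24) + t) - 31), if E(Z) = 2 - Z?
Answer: 364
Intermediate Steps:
E(9)*(((-41 - 24) + t) - 31) = (2 - 1*9)*(((-41 - 24) + 44) - 31) = (2 - 9)*((-65 + 44) - 31) = -7*(-21 - 31) = -7*(-52) = 364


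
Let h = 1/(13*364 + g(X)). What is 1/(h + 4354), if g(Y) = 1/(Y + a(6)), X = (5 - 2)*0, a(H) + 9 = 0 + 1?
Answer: 37855/164820678 ≈ 0.00022967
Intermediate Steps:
a(H) = -8 (a(H) = -9 + (0 + 1) = -9 + 1 = -8)
X = 0 (X = 3*0 = 0)
g(Y) = 1/(-8 + Y) (g(Y) = 1/(Y - 8) = 1/(-8 + Y))
h = 8/37855 (h = 1/(13*364 + 1/(-8 + 0)) = 1/(4732 + 1/(-8)) = 1/(4732 - ⅛) = 1/(37855/8) = 8/37855 ≈ 0.00021133)
1/(h + 4354) = 1/(8/37855 + 4354) = 1/(164820678/37855) = 37855/164820678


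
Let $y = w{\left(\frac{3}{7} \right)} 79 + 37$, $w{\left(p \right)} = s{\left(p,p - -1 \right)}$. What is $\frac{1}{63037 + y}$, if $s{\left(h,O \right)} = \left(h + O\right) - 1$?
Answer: $\frac{7}{441992} \approx 1.5837 \cdot 10^{-5}$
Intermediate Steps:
$s{\left(h,O \right)} = -1 + O + h$ ($s{\left(h,O \right)} = \left(O + h\right) - 1 = -1 + O + h$)
$w{\left(p \right)} = 2 p$ ($w{\left(p \right)} = -1 + \left(p - -1\right) + p = -1 + \left(p + 1\right) + p = -1 + \left(1 + p\right) + p = 2 p$)
$y = \frac{733}{7}$ ($y = 2 \cdot \frac{3}{7} \cdot 79 + 37 = \frac{6}{7} \cdot 79 + 37 = \frac{474}{7} + 37 = \frac{733}{7} \approx 104.71$)
$\frac{1}{63037 + y} = \frac{1}{63037 + \frac{733}{7}} = \frac{1}{\frac{441992}{7}} = \frac{7}{441992}$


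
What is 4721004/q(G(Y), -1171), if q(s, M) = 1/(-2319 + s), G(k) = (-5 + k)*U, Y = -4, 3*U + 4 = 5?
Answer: -10962171288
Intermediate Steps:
U = 1/3 (U = -4/3 + (1/3)*5 = -4/3 + 5/3 = 1/3 ≈ 0.33333)
G(k) = -5/3 + k/3 (G(k) = (-5 + k)*(1/3) = -5/3 + k/3)
4721004/q(G(Y), -1171) = 4721004/(1/(-2319 + (-5/3 + (1/3)*(-4)))) = 4721004/(1/(-2319 + (-5/3 - 4/3))) = 4721004/(1/(-2319 - 3)) = 4721004/(1/(-2322)) = 4721004/(-1/2322) = 4721004*(-2322) = -10962171288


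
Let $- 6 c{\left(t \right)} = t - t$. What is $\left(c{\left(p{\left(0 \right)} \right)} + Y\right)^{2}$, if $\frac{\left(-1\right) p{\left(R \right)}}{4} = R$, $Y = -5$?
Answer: $25$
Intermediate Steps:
$p{\left(R \right)} = - 4 R$
$c{\left(t \right)} = 0$ ($c{\left(t \right)} = - \frac{t - t}{6} = \left(- \frac{1}{6}\right) 0 = 0$)
$\left(c{\left(p{\left(0 \right)} \right)} + Y\right)^{2} = \left(0 - 5\right)^{2} = \left(-5\right)^{2} = 25$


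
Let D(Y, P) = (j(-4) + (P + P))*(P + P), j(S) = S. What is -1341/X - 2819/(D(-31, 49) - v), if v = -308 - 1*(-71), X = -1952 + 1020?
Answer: 10043801/8806468 ≈ 1.1405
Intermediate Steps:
X = -932
v = -237 (v = -308 + 71 = -237)
D(Y, P) = 2*P*(-4 + 2*P) (D(Y, P) = (-4 + (P + P))*(P + P) = (-4 + 2*P)*(2*P) = 2*P*(-4 + 2*P))
-1341/X - 2819/(D(-31, 49) - v) = -1341/(-932) - 2819/(4*49*(-2 + 49) - 1*(-237)) = -1341*(-1/932) - 2819/(4*49*47 + 237) = 1341/932 - 2819/(9212 + 237) = 1341/932 - 2819/9449 = 10043801/8806468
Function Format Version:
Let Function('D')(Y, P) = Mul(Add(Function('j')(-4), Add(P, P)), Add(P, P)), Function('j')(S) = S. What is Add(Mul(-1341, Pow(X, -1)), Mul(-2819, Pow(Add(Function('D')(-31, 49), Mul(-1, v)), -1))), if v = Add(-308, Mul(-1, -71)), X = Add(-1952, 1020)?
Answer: Rational(10043801, 8806468) ≈ 1.1405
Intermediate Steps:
X = -932
v = -237 (v = Add(-308, 71) = -237)
Function('D')(Y, P) = Mul(2, P, Add(-4, Mul(2, P))) (Function('D')(Y, P) = Mul(Add(-4, Add(P, P)), Add(P, P)) = Mul(Add(-4, Mul(2, P)), Mul(2, P)) = Mul(2, P, Add(-4, Mul(2, P))))
Add(Mul(-1341, Pow(X, -1)), Mul(-2819, Pow(Add(Function('D')(-31, 49), Mul(-1, v)), -1))) = Add(Mul(-1341, Pow(-932, -1)), Mul(-2819, Pow(Add(Mul(4, 49, Add(-2, 49)), Mul(-1, -237)), -1))) = Add(Mul(-1341, Rational(-1, 932)), Mul(-2819, Pow(Add(Mul(4, 49, 47), 237), -1))) = Add(Rational(1341, 932), Mul(-2819, Pow(Add(9212, 237), -1))) = Add(Rational(1341, 932), Mul(-2819, Pow(9449, -1))) = Add(Rational(1341, 932), Mul(-2819, Rational(1, 9449))) = Add(Rational(1341, 932), Rational(-2819, 9449)) = Rational(10043801, 8806468)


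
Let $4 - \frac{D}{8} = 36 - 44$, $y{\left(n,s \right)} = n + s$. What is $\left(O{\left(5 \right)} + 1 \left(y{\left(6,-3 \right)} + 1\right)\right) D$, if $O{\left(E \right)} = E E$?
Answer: $2784$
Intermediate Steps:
$O{\left(E \right)} = E^{2}$
$D = 96$ ($D = 32 - 8 \left(36 - 44\right) = 32 - -64 = 32 + 64 = 96$)
$\left(O{\left(5 \right)} + 1 \left(y{\left(6,-3 \right)} + 1\right)\right) D = \left(5^{2} + 1 \left(\left(6 - 3\right) + 1\right)\right) 96 = \left(25 + 1 \left(3 + 1\right)\right) 96 = \left(25 + 1 \cdot 4\right) 96 = \left(25 + 4\right) 96 = 29 \cdot 96 = 2784$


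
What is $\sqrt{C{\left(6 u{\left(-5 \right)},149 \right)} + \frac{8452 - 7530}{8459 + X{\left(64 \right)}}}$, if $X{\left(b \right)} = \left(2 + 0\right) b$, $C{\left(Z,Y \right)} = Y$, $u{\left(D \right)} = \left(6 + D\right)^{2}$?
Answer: $\frac{3 \sqrt{1221629555}}{8587} \approx 12.211$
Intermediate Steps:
$X{\left(b \right)} = 2 b$
$\sqrt{C{\left(6 u{\left(-5 \right)},149 \right)} + \frac{8452 - 7530}{8459 + X{\left(64 \right)}}} = \sqrt{149 + \frac{8452 - 7530}{8459 + 2 \cdot 64}} = \sqrt{149 + \frac{922}{8459 + 128}} = \sqrt{149 + \frac{922}{8587}} = \sqrt{\frac{1280385}{8587}} = \frac{3 \sqrt{1221629555}}{8587}$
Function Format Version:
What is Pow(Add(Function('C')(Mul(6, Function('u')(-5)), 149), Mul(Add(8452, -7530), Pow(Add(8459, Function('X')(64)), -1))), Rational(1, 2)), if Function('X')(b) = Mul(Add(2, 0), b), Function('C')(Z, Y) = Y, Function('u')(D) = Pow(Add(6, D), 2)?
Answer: Mul(Rational(3, 8587), Pow(1221629555, Rational(1, 2))) ≈ 12.211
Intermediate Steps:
Function('X')(b) = Mul(2, b)
Pow(Add(Function('C')(Mul(6, Function('u')(-5)), 149), Mul(Add(8452, -7530), Pow(Add(8459, Function('X')(64)), -1))), Rational(1, 2)) = Pow(Add(149, Mul(Add(8452, -7530), Pow(Add(8459, Mul(2, 64)), -1))), Rational(1, 2)) = Pow(Add(149, Mul(922, Pow(Add(8459, 128), -1))), Rational(1, 2)) = Pow(Add(149, Mul(922, Pow(8587, -1))), Rational(1, 2)) = Pow(Add(149, Mul(922, Rational(1, 8587))), Rational(1, 2)) = Pow(Add(149, Rational(922, 8587)), Rational(1, 2)) = Pow(Rational(1280385, 8587), Rational(1, 2)) = Mul(Rational(3, 8587), Pow(1221629555, Rational(1, 2)))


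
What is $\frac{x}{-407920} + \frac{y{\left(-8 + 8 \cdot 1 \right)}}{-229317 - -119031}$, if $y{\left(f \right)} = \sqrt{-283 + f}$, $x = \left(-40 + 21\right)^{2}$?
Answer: $- \frac{361}{407920} - \frac{i \sqrt{283}}{110286} \approx -0.00088498 - 0.00015254 i$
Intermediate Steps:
$x = 361$ ($x = \left(-19\right)^{2} = 361$)
$\frac{x}{-407920} + \frac{y{\left(-8 + 8 \cdot 1 \right)}}{-229317 - -119031} = \frac{361}{-407920} + \frac{\sqrt{-283 + \left(-8 + 8 \cdot 1\right)}}{-229317 - -119031} = 361 \left(- \frac{1}{407920}\right) + \frac{\sqrt{-283 + \left(-8 + 8\right)}}{-229317 + 119031} = - \frac{361}{407920} + \frac{\sqrt{-283 + 0}}{-110286} = - \frac{361}{407920} + \sqrt{-283} \left(- \frac{1}{110286}\right) = - \frac{361}{407920} + i \sqrt{283} \left(- \frac{1}{110286}\right) = - \frac{361}{407920} - \frac{i \sqrt{283}}{110286}$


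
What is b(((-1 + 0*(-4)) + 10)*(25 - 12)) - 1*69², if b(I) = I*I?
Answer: 8928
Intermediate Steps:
b(I) = I²
b(((-1 + 0*(-4)) + 10)*(25 - 12)) - 1*69² = (((-1 + 0*(-4)) + 10)*(25 - 12))² - 1*69² = (((-1 + 0) + 10)*13)² - 1*4761 = ((-1 + 10)*13)² - 4761 = (9*13)² - 4761 = 117² - 4761 = 13689 - 4761 = 8928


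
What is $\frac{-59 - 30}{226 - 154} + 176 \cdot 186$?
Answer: $\frac{2356903}{72} \approx 32735.0$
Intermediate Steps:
$\frac{-59 - 30}{226 - 154} + 176 \cdot 186 = - \frac{89}{72} + 32736 = \frac{2356903}{72}$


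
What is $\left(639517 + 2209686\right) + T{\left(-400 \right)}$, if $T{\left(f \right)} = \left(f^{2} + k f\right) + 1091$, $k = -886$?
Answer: $3364694$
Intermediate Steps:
$T{\left(f \right)} = 1091 + f^{2} - 886 f$ ($T{\left(f \right)} = \left(f^{2} - 886 f\right) + 1091 = 1091 + f^{2} - 886 f$)
$\left(639517 + 2209686\right) + T{\left(-400 \right)} = \left(639517 + 2209686\right) + \left(1091 + \left(-400\right)^{2} - -354400\right) = 2849203 + \left(1091 + 160000 + 354400\right) = 2849203 + 515491 = 3364694$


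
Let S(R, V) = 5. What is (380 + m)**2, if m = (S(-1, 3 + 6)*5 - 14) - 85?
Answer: 93636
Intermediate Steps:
m = -74 (m = (5*5 - 14) - 85 = (25 - 14) - 85 = 11 - 85 = -74)
(380 + m)**2 = (380 - 74)**2 = 306**2 = 93636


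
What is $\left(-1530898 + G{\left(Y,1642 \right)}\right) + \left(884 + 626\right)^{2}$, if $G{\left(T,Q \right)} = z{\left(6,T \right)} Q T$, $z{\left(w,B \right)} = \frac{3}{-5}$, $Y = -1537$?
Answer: $\frac{11317272}{5} \approx 2.2635 \cdot 10^{6}$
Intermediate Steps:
$z{\left(w,B \right)} = - \frac{3}{5}$ ($z{\left(w,B \right)} = 3 \left(- \frac{1}{5}\right) = - \frac{3}{5}$)
$G{\left(T,Q \right)} = - \frac{3 Q T}{5}$ ($G{\left(T,Q \right)} = - \frac{3 Q}{5} T = - \frac{3 Q T}{5}$)
$\left(-1530898 + G{\left(Y,1642 \right)}\right) + \left(884 + 626\right)^{2} = \left(-1530898 - \frac{4926}{5} \left(-1537\right)\right) + \left(884 + 626\right)^{2} = \left(-1530898 + \frac{7571262}{5}\right) + 1510^{2} = - \frac{83228}{5} + 2280100 = \frac{11317272}{5}$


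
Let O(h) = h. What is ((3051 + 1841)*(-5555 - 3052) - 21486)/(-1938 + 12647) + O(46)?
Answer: -41634316/10709 ≈ -3887.8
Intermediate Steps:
((3051 + 1841)*(-5555 - 3052) - 21486)/(-1938 + 12647) + O(46) = ((3051 + 1841)*(-5555 - 3052) - 21486)/(-1938 + 12647) + 46 = (4892*(-8607) - 21486)/10709 + 46 = (-42105444 - 21486)*(1/10709) + 46 = -42126930*1/10709 + 46 = -42126930/10709 + 46 = -41634316/10709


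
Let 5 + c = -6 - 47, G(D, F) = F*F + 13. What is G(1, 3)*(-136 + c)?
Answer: -4268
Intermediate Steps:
G(D, F) = 13 + F² (G(D, F) = F² + 13 = 13 + F²)
c = -58 (c = -5 + (-6 - 47) = -5 - 53 = -58)
G(1, 3)*(-136 + c) = (13 + 3²)*(-136 - 58) = (13 + 9)*(-194) = 22*(-194) = -4268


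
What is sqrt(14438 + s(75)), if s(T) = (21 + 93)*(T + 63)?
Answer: sqrt(30170) ≈ 173.70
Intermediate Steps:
s(T) = 7182 + 114*T (s(T) = 114*(63 + T) = 7182 + 114*T)
sqrt(14438 + s(75)) = sqrt(14438 + (7182 + 114*75)) = sqrt(14438 + (7182 + 8550)) = sqrt(14438 + 15732) = sqrt(30170)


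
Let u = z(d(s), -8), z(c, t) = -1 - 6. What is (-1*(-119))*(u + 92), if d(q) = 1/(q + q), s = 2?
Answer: 10115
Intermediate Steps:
d(q) = 1/(2*q)
z(c, t) = -7
u = -7
(-1*(-119))*(u + 92) = (-1*(-119))*(-7 + 92) = 119*85 = 10115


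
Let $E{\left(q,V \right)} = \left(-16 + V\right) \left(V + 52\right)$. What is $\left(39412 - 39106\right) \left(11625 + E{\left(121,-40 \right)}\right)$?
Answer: $3351618$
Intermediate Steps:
$E{\left(q,V \right)} = \left(-16 + V\right) \left(52 + V\right)$
$\left(39412 - 39106\right) \left(11625 + E{\left(121,-40 \right)}\right) = \left(39412 - 39106\right) \left(11625 + \left(-832 + \left(-40\right)^{2} + 36 \left(-40\right)\right)\right) = 306 \left(11625 - 672\right) = 306 \cdot 10953 = 3351618$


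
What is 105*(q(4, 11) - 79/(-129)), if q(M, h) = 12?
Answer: 56945/43 ≈ 1324.3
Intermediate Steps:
105*(q(4, 11) - 79/(-129)) = 105*(12 - 79/(-129)) = 105*(12 - 79*(-1/129)) = 105*(12 + 79/129) = 105*(1627/129) = 56945/43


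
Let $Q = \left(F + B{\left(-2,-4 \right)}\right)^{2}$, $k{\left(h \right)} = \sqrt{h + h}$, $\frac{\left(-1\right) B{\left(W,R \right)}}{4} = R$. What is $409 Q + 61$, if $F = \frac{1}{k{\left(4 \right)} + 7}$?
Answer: $\frac{179889534}{1681} - \frac{1084668 \sqrt{2}}{1681} \approx 1.061 \cdot 10^{5}$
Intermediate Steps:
$B{\left(W,R \right)} = - 4 R$
$k{\left(h \right)} = \sqrt{2} \sqrt{h}$ ($k{\left(h \right)} = \sqrt{2 h} = \sqrt{2} \sqrt{h}$)
$F = \frac{1}{7 + 2 \sqrt{2}}$ ($F = \frac{1}{\sqrt{2} \sqrt{4} + 7} = \frac{1}{\sqrt{2} \cdot 2 + 7} = \frac{1}{2 \sqrt{2} + 7} = \frac{1}{7 + 2 \sqrt{2}} \approx 0.10175$)
$Q = \left(\frac{663}{41} - \frac{2 \sqrt{2}}{41}\right)^{2}$ ($Q = \left(\left(\frac{7}{41} - \frac{2 \sqrt{2}}{41}\right) - -16\right)^{2} = \left(\left(\frac{7}{41} - \frac{2 \sqrt{2}}{41}\right) + 16\right)^{2} = \left(\frac{663}{41} - \frac{2 \sqrt{2}}{41}\right)^{2} \approx 259.27$)
$409 Q + 61 = 409 \left(\frac{439577}{1681} - \frac{2652 \sqrt{2}}{1681}\right) + 61 = \left(\frac{179786993}{1681} - \frac{1084668 \sqrt{2}}{1681}\right) + 61 = \frac{179889534}{1681} - \frac{1084668 \sqrt{2}}{1681}$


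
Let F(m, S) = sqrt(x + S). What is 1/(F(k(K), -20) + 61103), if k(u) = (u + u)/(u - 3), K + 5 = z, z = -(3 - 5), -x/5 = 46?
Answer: 61103/3733576859 - 5*I*sqrt(10)/3733576859 ≈ 1.6366e-5 - 4.2349e-9*I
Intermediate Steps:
x = -230 (x = -5*46 = -230)
z = 2 (z = -1*(-2) = 2)
K = -3 (K = -5 + 2 = -3)
k(u) = 2*u/(-3 + u) (k(u) = (2*u)/(-3 + u) = 2*u/(-3 + u))
F(m, S) = sqrt(-230 + S)
1/(F(k(K), -20) + 61103) = 1/(sqrt(-230 - 20) + 61103) = 1/(sqrt(-250) + 61103) = 1/(5*I*sqrt(10) + 61103) = 1/(61103 + 5*I*sqrt(10))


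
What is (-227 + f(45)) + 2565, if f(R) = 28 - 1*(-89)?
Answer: 2455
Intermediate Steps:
f(R) = 117 (f(R) = 28 + 89 = 117)
(-227 + f(45)) + 2565 = (-227 + 117) + 2565 = -110 + 2565 = 2455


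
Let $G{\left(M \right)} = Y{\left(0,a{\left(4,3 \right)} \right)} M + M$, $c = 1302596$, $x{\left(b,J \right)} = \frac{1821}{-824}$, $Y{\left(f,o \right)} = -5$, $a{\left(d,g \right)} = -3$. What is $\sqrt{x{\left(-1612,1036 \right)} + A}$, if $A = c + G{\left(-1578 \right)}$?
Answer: $\frac{\sqrt{222178904426}}{412} \approx 1144.1$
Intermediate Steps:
$x{\left(b,J \right)} = - \frac{1821}{824}$ ($x{\left(b,J \right)} = 1821 \left(- \frac{1}{824}\right) = - \frac{1821}{824}$)
$G{\left(M \right)} = - 4 M$ ($G{\left(M \right)} = - 5 M + M = - 4 M$)
$A = 1308908$ ($A = 1302596 - -6312 = 1302596 + 6312 = 1308908$)
$\sqrt{x{\left(-1612,1036 \right)} + A} = \sqrt{- \frac{1821}{824} + 1308908} = \sqrt{\frac{1078538371}{824}} = \frac{\sqrt{222178904426}}{412}$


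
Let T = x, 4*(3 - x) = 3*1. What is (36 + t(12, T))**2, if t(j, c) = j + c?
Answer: 40401/16 ≈ 2525.1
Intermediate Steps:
x = 9/4 (x = 3 - 3/4 = 9/4 ≈ 2.2500)
T = 9/4 ≈ 2.2500
t(j, c) = c + j
(36 + t(12, T))**2 = (36 + (9/4 + 12))**2 = (36 + 57/4)**2 = (201/4)**2 = 40401/16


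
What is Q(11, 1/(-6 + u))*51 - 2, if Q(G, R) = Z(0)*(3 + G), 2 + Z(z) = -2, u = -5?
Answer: -2858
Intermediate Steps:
Z(z) = -4 (Z(z) = -2 - 2 = -4)
Q(G, R) = -12 - 4*G (Q(G, R) = -4*(3 + G) = -12 - 4*G)
Q(11, 1/(-6 + u))*51 - 2 = (-12 - 4*11)*51 - 2 = (-12 - 44)*51 - 2 = -56*51 - 2 = -2856 - 2 = -2858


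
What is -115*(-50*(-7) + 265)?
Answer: -70725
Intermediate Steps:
-115*(-50*(-7) + 265) = -115*(350 + 265) = -115*615 = -70725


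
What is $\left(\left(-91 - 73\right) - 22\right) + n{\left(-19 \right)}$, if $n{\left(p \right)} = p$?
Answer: $-205$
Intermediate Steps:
$\left(\left(-91 - 73\right) - 22\right) + n{\left(-19 \right)} = \left(\left(-91 - 73\right) - 22\right) - 19 = \left(-164 - 22\right) - 19 = -186 - 19 = -205$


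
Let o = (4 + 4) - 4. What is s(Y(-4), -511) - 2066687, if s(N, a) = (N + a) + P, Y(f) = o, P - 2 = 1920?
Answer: -2065272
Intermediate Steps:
P = 1922 (P = 2 + 1920 = 1922)
o = 4 (o = 8 - 4 = 4)
Y(f) = 4
s(N, a) = 1922 + N + a (s(N, a) = (N + a) + 1922 = 1922 + N + a)
s(Y(-4), -511) - 2066687 = (1922 + 4 - 511) - 2066687 = 1415 - 2066687 = -2065272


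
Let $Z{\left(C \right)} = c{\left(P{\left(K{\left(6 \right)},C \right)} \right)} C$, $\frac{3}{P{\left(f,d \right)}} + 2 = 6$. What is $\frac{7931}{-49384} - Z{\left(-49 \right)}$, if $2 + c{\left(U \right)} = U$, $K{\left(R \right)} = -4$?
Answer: $- \frac{3032701}{49384} \approx -61.411$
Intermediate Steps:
$P{\left(f,d \right)} = \frac{3}{4}$ ($P{\left(f,d \right)} = \frac{3}{-2 + 6} = \frac{3}{4}$)
$c{\left(U \right)} = -2 + U$
$Z{\left(C \right)} = - \frac{5 C}{4}$ ($Z{\left(C \right)} = \left(-2 + \frac{3}{4}\right) C = - \frac{5 C}{4}$)
$\frac{7931}{-49384} - Z{\left(-49 \right)} = \frac{7931}{-49384} - \left(- \frac{5}{4}\right) \left(-49\right) = 7931 \left(- \frac{1}{49384}\right) - \frac{245}{4} = - \frac{7931}{49384} - \frac{245}{4} = - \frac{3032701}{49384}$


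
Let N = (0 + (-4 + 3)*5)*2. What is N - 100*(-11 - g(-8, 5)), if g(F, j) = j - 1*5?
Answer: 1090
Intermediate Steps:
g(F, j) = -5 + j (g(F, j) = j - 5 = -5 + j)
N = -10 (N = (0 - 1*5)*2 = (0 - 5)*2 = -5*2 = -10)
N - 100*(-11 - g(-8, 5)) = -10 - 100*(-11 - (-5 + 5)) = -10 - 100*(-11 - 1*0) = -10 - 100*(-11 + 0) = -10 - 100*(-11) = -10 + 1100 = 1090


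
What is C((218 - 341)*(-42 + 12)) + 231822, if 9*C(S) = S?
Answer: 232232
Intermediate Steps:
C(S) = S/9
C((218 - 341)*(-42 + 12)) + 231822 = ((218 - 341)*(-42 + 12))/9 + 231822 = (-123*(-30))/9 + 231822 = (⅑)*3690 + 231822 = 410 + 231822 = 232232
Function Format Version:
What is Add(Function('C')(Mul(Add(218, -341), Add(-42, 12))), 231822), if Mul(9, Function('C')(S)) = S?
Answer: 232232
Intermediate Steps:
Function('C')(S) = Mul(Rational(1, 9), S)
Add(Function('C')(Mul(Add(218, -341), Add(-42, 12))), 231822) = Add(Mul(Rational(1, 9), Mul(Add(218, -341), Add(-42, 12))), 231822) = Add(Mul(Rational(1, 9), Mul(-123, -30)), 231822) = Add(Mul(Rational(1, 9), 3690), 231822) = Add(410, 231822) = 232232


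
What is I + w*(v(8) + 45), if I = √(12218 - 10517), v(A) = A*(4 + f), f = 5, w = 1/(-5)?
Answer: -117/5 + 9*√21 ≈ 17.843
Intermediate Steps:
w = -⅕ ≈ -0.20000
v(A) = 9*A (v(A) = A*(4 + 5) = A*9 = 9*A)
I = 9*√21 (I = √1701 = 9*√21 ≈ 41.243)
I + w*(v(8) + 45) = 9*√21 - (9*8 + 45)/5 = 9*√21 - (72 + 45)/5 = 9*√21 - ⅕*117 = 9*√21 - 117/5 = -117/5 + 9*√21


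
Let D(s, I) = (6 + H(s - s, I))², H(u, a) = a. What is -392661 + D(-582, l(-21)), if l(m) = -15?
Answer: -392580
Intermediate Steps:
D(s, I) = (6 + I)²
-392661 + D(-582, l(-21)) = -392661 + (6 - 15)² = -392661 + (-9)² = -392661 + 81 = -392580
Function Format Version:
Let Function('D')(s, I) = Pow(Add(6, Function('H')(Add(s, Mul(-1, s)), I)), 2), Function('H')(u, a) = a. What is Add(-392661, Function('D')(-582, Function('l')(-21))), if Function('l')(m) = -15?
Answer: -392580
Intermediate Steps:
Function('D')(s, I) = Pow(Add(6, I), 2)
Add(-392661, Function('D')(-582, Function('l')(-21))) = Add(-392661, Pow(Add(6, -15), 2)) = Add(-392661, Pow(-9, 2)) = Add(-392661, 81) = -392580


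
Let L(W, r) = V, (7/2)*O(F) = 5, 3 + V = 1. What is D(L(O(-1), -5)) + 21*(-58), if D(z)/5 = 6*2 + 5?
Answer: -1133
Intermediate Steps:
V = -2 (V = -3 + 1 = -2)
O(F) = 10/7 (O(F) = (2/7)*5 = 10/7)
L(W, r) = -2
D(z) = 85 (D(z) = 5*(6*2 + 5) = 5*(12 + 5) = 5*17 = 85)
D(L(O(-1), -5)) + 21*(-58) = 85 + 21*(-58) = 85 - 1218 = -1133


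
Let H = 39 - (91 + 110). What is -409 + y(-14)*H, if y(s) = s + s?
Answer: 4127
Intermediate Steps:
y(s) = 2*s
H = -162 (H = 39 - 1*201 = 39 - 201 = -162)
-409 + y(-14)*H = -409 + (2*(-14))*(-162) = -409 - 28*(-162) = -409 + 4536 = 4127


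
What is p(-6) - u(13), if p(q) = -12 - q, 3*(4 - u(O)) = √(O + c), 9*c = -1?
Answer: -10 + 2*√29/9 ≈ -8.8033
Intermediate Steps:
c = -⅑ (c = (⅑)*(-1) = -⅑ ≈ -0.11111)
u(O) = 4 - √(-⅑ + O)/3 (u(O) = 4 - √(O - ⅑)/3 = 4 - √(-⅑ + O)/3)
p(-6) - u(13) = (-12 - 1*(-6)) - (4 - √(-1 + 9*13)/9) = (-12 + 6) - (4 - √(-1 + 117)/9) = -6 - (4 - 2*√29/9) = -6 + (-4 + 2*√29/9) = -10 + 2*√29/9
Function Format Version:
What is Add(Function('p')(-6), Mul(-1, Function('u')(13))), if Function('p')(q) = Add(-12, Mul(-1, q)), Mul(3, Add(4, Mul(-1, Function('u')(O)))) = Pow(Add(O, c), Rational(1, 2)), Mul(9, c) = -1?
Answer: Add(-10, Mul(Rational(2, 9), Pow(29, Rational(1, 2)))) ≈ -8.8033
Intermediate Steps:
c = Rational(-1, 9) (c = Mul(Rational(1, 9), -1) = Rational(-1, 9) ≈ -0.11111)
Function('u')(O) = Add(4, Mul(Rational(-1, 3), Pow(Add(Rational(-1, 9), O), Rational(1, 2)))) (Function('u')(O) = Add(4, Mul(Rational(-1, 3), Pow(Add(O, Rational(-1, 9)), Rational(1, 2)))) = Add(4, Mul(Rational(-1, 3), Pow(Add(Rational(-1, 9), O), Rational(1, 2)))))
Add(Function('p')(-6), Mul(-1, Function('u')(13))) = Add(Add(-12, Mul(-1, -6)), Mul(-1, Add(4, Mul(Rational(-1, 9), Pow(Add(-1, Mul(9, 13)), Rational(1, 2)))))) = Add(Add(-12, 6), Mul(-1, Add(4, Mul(Rational(-1, 9), Pow(Add(-1, 117), Rational(1, 2)))))) = Add(-6, Mul(-1, Add(4, Mul(Rational(-1, 9), Pow(116, Rational(1, 2)))))) = Add(-6, Mul(-1, Add(4, Mul(Rational(-1, 9), Mul(2, Pow(29, Rational(1, 2))))))) = Add(-6, Mul(-1, Add(4, Mul(Rational(-2, 9), Pow(29, Rational(1, 2)))))) = Add(-6, Add(-4, Mul(Rational(2, 9), Pow(29, Rational(1, 2))))) = Add(-10, Mul(Rational(2, 9), Pow(29, Rational(1, 2))))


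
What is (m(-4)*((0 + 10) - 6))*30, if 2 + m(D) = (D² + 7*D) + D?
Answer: -2160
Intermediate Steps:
m(D) = -2 + D² + 8*D (m(D) = -2 + ((D² + 7*D) + D) = -2 + (D² + 8*D) = -2 + D² + 8*D)
(m(-4)*((0 + 10) - 6))*30 = ((-2 + (-4)² + 8*(-4))*((0 + 10) - 6))*30 = ((-2 + 16 - 32)*(10 - 6))*30 = -18*4*30 = -72*30 = -2160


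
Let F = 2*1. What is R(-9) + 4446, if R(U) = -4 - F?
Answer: 4440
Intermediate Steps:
F = 2
R(U) = -6 (R(U) = -4 - 1*2 = -4 - 2 = -6)
R(-9) + 4446 = -6 + 4446 = 4440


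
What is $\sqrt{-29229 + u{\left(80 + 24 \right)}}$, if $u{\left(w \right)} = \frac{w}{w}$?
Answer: $2 i \sqrt{7307} \approx 170.96 i$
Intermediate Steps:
$u{\left(w \right)} = 1$
$\sqrt{-29229 + u{\left(80 + 24 \right)}} = \sqrt{-29229 + 1} = \sqrt{-29228} = 2 i \sqrt{7307}$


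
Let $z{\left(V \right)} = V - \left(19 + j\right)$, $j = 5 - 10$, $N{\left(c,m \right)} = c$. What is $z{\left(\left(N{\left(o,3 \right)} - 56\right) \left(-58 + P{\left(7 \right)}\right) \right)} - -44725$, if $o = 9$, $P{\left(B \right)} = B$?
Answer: $47108$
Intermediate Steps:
$j = -5$ ($j = 5 - 10 = -5$)
$z{\left(V \right)} = -14 + V$ ($z{\left(V \right)} = V - 14 = -14 + V$)
$z{\left(\left(N{\left(o,3 \right)} - 56\right) \left(-58 + P{\left(7 \right)}\right) \right)} - -44725 = \left(-14 + \left(9 - 56\right) \left(-58 + 7\right)\right) - -44725 = \left(-14 - -2397\right) + 44725 = \left(-14 + 2397\right) + 44725 = 2383 + 44725 = 47108$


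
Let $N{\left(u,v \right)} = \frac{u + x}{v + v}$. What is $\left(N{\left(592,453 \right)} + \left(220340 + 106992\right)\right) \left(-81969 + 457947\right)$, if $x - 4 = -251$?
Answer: $\frac{18583535853831}{151} \approx 1.2307 \cdot 10^{11}$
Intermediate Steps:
$x = -247$ ($x = 4 - 251 = -247$)
$N{\left(u,v \right)} = \frac{-247 + u}{2 v}$ ($N{\left(u,v \right)} = \frac{u - 247}{v + v} = \frac{-247 + u}{2 v}$)
$\left(N{\left(592,453 \right)} + \left(220340 + 106992\right)\right) \left(-81969 + 457947\right) = \left(\frac{-247 + 592}{2 \cdot 453} + \left(220340 + 106992\right)\right) \left(-81969 + 457947\right) = \left(\frac{1}{2} \cdot \frac{1}{453} \cdot 345 + 327332\right) 375978 = \left(\frac{115}{302} + 327332\right) 375978 = \frac{98854379}{302} \cdot 375978 = \frac{18583535853831}{151}$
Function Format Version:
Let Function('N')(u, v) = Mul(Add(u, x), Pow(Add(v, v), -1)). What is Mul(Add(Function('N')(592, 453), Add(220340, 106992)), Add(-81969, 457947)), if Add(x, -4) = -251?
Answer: Rational(18583535853831, 151) ≈ 1.2307e+11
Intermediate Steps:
x = -247 (x = Add(4, -251) = -247)
Function('N')(u, v) = Mul(Rational(1, 2), Pow(v, -1), Add(-247, u)) (Function('N')(u, v) = Mul(Add(u, -247), Pow(Add(v, v), -1)) = Mul(Add(-247, u), Pow(Mul(2, v), -1)) = Mul(Add(-247, u), Mul(Rational(1, 2), Pow(v, -1))) = Mul(Rational(1, 2), Pow(v, -1), Add(-247, u)))
Mul(Add(Function('N')(592, 453), Add(220340, 106992)), Add(-81969, 457947)) = Mul(Add(Mul(Rational(1, 2), Pow(453, -1), Add(-247, 592)), Add(220340, 106992)), Add(-81969, 457947)) = Mul(Add(Mul(Rational(1, 2), Rational(1, 453), 345), 327332), 375978) = Mul(Add(Rational(115, 302), 327332), 375978) = Mul(Rational(98854379, 302), 375978) = Rational(18583535853831, 151)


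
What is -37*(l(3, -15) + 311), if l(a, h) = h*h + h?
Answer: -19277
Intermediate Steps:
l(a, h) = h + h**2 (l(a, h) = h**2 + h = h + h**2)
-37*(l(3, -15) + 311) = -37*(-15*(1 - 15) + 311) = -37*(-15*(-14) + 311) = -37*(210 + 311) = -37*521 = -19277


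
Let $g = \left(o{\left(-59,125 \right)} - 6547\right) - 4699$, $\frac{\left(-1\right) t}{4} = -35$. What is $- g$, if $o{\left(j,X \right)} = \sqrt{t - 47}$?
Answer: $11246 - \sqrt{93} \approx 11236.0$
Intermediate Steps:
$t = 140$ ($t = \left(-4\right) \left(-35\right) = 140$)
$o{\left(j,X \right)} = \sqrt{93}$ ($o{\left(j,X \right)} = \sqrt{140 - 47} = \sqrt{93}$)
$g = -11246 + \sqrt{93}$ ($g = \left(\sqrt{93} - 6547\right) - 4699 = \left(-6547 + \sqrt{93}\right) - 4699 = -11246 + \sqrt{93} \approx -11236.0$)
$- g = - (-11246 + \sqrt{93}) = 11246 - \sqrt{93}$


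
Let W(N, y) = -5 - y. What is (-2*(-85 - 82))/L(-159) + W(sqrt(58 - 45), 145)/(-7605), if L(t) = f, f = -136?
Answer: -83989/34476 ≈ -2.4362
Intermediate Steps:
L(t) = -136
(-2*(-85 - 82))/L(-159) + W(sqrt(58 - 45), 145)/(-7605) = -2*(-85 - 82)/(-136) + (-5 - 1*145)/(-7605) = -2*(-167)*(-1/136) + (-5 - 145)*(-1/7605) = 334*(-1/136) - 150*(-1/7605) = -167/68 + 10/507 = -83989/34476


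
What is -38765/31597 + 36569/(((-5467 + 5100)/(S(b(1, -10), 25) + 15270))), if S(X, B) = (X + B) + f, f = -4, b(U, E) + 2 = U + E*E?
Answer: -17782708192025/11596099 ≈ -1.5335e+6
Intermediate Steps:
b(U, E) = -2 + U + E² (b(U, E) = -2 + (U + E*E) = -2 + (U + E²) = -2 + U + E²)
S(X, B) = -4 + B + X (S(X, B) = (X + B) - 4 = (B + X) - 4 = -4 + B + X)
-38765/31597 + 36569/(((-5467 + 5100)/(S(b(1, -10), 25) + 15270))) = -38765/31597 + 36569/(((-5467 + 5100)/((-4 + 25 + (-2 + 1 + (-10)²)) + 15270))) = -38765*1/31597 + 36569/((-367/((-4 + 25 + (-2 + 1 + 100)) + 15270))) = -38765/31597 + 36569/((-367/((-4 + 25 + 99) + 15270))) = -38765/31597 + 36569/((-367/(120 + 15270))) = -38765/31597 + 36569/((-367/15390)) = -38765/31597 + 36569/((-367*1/15390)) = -38765/31597 + 36569/(-367/15390) = -38765/31597 + 36569*(-15390/367) = -38765/31597 - 562796910/367 = -17782708192025/11596099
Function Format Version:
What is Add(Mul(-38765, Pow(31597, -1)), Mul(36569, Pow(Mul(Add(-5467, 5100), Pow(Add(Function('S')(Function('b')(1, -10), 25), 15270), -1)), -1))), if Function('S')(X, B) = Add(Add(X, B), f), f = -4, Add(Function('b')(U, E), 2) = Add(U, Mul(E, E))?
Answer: Rational(-17782708192025, 11596099) ≈ -1.5335e+6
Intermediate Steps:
Function('b')(U, E) = Add(-2, U, Pow(E, 2)) (Function('b')(U, E) = Add(-2, Add(U, Mul(E, E))) = Add(-2, Add(U, Pow(E, 2))) = Add(-2, U, Pow(E, 2)))
Function('S')(X, B) = Add(-4, B, X) (Function('S')(X, B) = Add(Add(X, B), -4) = Add(Add(B, X), -4) = Add(-4, B, X))
Add(Mul(-38765, Pow(31597, -1)), Mul(36569, Pow(Mul(Add(-5467, 5100), Pow(Add(Function('S')(Function('b')(1, -10), 25), 15270), -1)), -1))) = Add(Mul(-38765, Pow(31597, -1)), Mul(36569, Pow(Mul(Add(-5467, 5100), Pow(Add(Add(-4, 25, Add(-2, 1, Pow(-10, 2))), 15270), -1)), -1))) = Add(Mul(-38765, Rational(1, 31597)), Mul(36569, Pow(Mul(-367, Pow(Add(Add(-4, 25, Add(-2, 1, 100)), 15270), -1)), -1))) = Add(Rational(-38765, 31597), Mul(36569, Pow(Mul(-367, Pow(Add(Add(-4, 25, 99), 15270), -1)), -1))) = Add(Rational(-38765, 31597), Mul(36569, Pow(Mul(-367, Pow(Add(120, 15270), -1)), -1))) = Add(Rational(-38765, 31597), Mul(36569, Pow(Mul(-367, Pow(15390, -1)), -1))) = Add(Rational(-38765, 31597), Mul(36569, Pow(Mul(-367, Rational(1, 15390)), -1))) = Add(Rational(-38765, 31597), Mul(36569, Pow(Rational(-367, 15390), -1))) = Add(Rational(-38765, 31597), Mul(36569, Rational(-15390, 367))) = Add(Rational(-38765, 31597), Rational(-562796910, 367)) = Rational(-17782708192025, 11596099)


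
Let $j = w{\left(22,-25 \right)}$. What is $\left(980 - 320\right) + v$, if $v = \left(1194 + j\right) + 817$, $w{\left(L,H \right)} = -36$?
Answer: $2635$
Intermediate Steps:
$j = -36$
$v = 1975$ ($v = \left(1194 - 36\right) + 817 = 1158 + 817 = 1975$)
$\left(980 - 320\right) + v = \left(980 - 320\right) + 1975 = 660 + 1975 = 2635$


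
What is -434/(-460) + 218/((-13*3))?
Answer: -41677/8970 ≈ -4.6463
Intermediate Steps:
-434/(-460) + 218/((-13*3)) = -434*(-1/460) + 218/(-39) = 217/230 + 218*(-1/39) = 217/230 - 218/39 = -41677/8970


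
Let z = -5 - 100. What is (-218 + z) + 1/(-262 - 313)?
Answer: -185726/575 ≈ -323.00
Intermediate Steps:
z = -105
(-218 + z) + 1/(-262 - 313) = (-218 - 105) + 1/(-262 - 313) = -323 + 1/(-575) = -323 - 1/575 = -185726/575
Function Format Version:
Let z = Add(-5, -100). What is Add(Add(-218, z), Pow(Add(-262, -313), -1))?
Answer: Rational(-185726, 575) ≈ -323.00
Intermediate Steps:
z = -105
Add(Add(-218, z), Pow(Add(-262, -313), -1)) = Add(Add(-218, -105), Pow(Add(-262, -313), -1)) = Add(-323, Pow(-575, -1)) = Add(-323, Rational(-1, 575)) = Rational(-185726, 575)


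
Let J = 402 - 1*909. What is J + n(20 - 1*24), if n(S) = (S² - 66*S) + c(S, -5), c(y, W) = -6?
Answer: -233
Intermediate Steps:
J = -507 (J = 402 - 909 = -507)
n(S) = -6 + S² - 66*S (n(S) = (S² - 66*S) - 6 = -6 + S² - 66*S)
J + n(20 - 1*24) = -507 + (-6 + (20 - 1*24)² - 66*(20 - 1*24)) = -507 + (-6 + (20 - 24)² - 66*(20 - 24)) = -507 + (-6 + (-4)² - 66*(-4)) = -507 + (-6 + 16 + 264) = -507 + 274 = -233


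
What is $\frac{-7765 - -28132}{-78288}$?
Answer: $- \frac{6789}{26096} \approx -0.26015$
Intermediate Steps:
$\frac{-7765 - -28132}{-78288} = \left(-7765 + 28132\right) \left(- \frac{1}{78288}\right) = 20367 \left(- \frac{1}{78288}\right) = - \frac{6789}{26096}$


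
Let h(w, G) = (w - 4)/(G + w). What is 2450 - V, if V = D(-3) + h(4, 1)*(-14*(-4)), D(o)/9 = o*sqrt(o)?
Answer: 2450 + 27*I*sqrt(3) ≈ 2450.0 + 46.765*I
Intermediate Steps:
h(w, G) = (-4 + w)/(G + w)
D(o) = 9*o**(3/2) (D(o) = 9*(o*sqrt(o)) = 9*o**(3/2))
V = -27*I*sqrt(3) (V = 9*(-3)**(3/2) + ((-4 + 4)/(1 + 4))*(-14*(-4)) = 9*(-3*I*sqrt(3)) + (0/5)*56 = -27*I*sqrt(3) + ((1/5)*0)*56 = -27*I*sqrt(3) + 0*56 = -27*I*sqrt(3) + 0 = -27*I*sqrt(3) ≈ -46.765*I)
2450 - V = 2450 - (-27)*I*sqrt(3) = 2450 + 27*I*sqrt(3)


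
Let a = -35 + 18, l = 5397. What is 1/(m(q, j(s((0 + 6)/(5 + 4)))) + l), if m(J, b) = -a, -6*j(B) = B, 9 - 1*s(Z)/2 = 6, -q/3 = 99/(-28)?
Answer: 1/5414 ≈ 0.00018471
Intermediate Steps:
q = 297/28 (q = -297/(-28) = -297*(-1)/28 = -3*(-99/28) = 297/28 ≈ 10.607)
s(Z) = 6 (s(Z) = 18 - 2*6 = 18 - 12 = 6)
j(B) = -B/6
a = -17
m(J, b) = 17 (m(J, b) = -1*(-17) = 17)
1/(m(q, j(s((0 + 6)/(5 + 4)))) + l) = 1/(17 + 5397) = 1/5414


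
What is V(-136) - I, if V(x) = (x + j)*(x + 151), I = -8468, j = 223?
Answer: 9773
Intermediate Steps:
V(x) = (151 + x)*(223 + x) (V(x) = (x + 223)*(x + 151) = (223 + x)*(151 + x) = (151 + x)*(223 + x))
V(-136) - I = (33673 + (-136)² + 374*(-136)) - 1*(-8468) = (33673 + 18496 - 50864) + 8468 = 1305 + 8468 = 9773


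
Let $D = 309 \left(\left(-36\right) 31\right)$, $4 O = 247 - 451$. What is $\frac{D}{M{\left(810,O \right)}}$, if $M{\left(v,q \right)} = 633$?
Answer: $- \frac{114948}{211} \approx -544.78$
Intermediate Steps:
$O = -51$ ($O = \frac{247 - 451}{4} = \frac{1}{4} \left(-204\right) = -51$)
$D = -344844$ ($D = 309 \left(-1116\right) = -344844$)
$\frac{D}{M{\left(810,O \right)}} = - \frac{344844}{633} = \left(-344844\right) \frac{1}{633} = - \frac{114948}{211}$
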